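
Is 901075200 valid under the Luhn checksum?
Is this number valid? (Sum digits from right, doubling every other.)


Luhn sum = 20
20 mod 10 = 0

Valid (Luhn sum mod 10 = 0)


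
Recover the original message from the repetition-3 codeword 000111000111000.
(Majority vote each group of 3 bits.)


Groups: 000, 111, 000, 111, 000
Majority votes: 01010

01010


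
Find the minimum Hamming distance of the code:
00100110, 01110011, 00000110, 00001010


Comparing all pairs, minimum distance: 1
Can detect 0 errors, correct 0 errors

1


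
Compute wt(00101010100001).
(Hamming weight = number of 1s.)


Counting 1s in 00101010100001

5


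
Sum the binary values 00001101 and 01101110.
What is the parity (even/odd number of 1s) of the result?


00001101 = 13
01101110 = 110
Sum = 123 = 1111011
1s count = 6

even parity (6 ones in 1111011)


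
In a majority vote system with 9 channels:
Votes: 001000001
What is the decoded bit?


Ones: 2 out of 9
Threshold: 5

0 (2/9 voted 1)


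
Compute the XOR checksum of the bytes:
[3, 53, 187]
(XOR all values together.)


XOR chain: 3 ^ 53 ^ 187 = 141

141


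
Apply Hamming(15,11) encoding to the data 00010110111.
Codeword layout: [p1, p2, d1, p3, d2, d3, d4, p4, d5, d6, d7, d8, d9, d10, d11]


Parity bits: p1=0, p2=1, p3=0, p4=1

010000110110111


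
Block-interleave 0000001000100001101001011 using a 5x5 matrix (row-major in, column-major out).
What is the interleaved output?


Matrix:
  00000
  01000
  10000
  11010
  01011
Read columns: 0011001011000000001100001

0011001011000000001100001


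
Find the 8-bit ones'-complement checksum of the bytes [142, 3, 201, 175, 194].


Sum = 715 mod 256 = 203
Complement = 52

52


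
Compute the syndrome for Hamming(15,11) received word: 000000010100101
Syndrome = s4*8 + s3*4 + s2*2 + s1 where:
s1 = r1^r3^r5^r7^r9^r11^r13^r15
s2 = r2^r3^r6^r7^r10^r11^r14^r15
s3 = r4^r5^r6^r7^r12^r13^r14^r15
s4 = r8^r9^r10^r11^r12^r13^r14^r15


s1=0, s2=0, s3=0, s4=0

Syndrome = 0 (no error)


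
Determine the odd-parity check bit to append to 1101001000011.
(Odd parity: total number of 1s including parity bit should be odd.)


Number of 1s in data: 6
Parity bit: 1

1


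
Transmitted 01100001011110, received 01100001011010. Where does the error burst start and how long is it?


XOR: 00000000000100

Burst at position 11, length 1


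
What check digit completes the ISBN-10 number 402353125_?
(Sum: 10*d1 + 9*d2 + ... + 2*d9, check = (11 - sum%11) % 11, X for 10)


Weighted sum: 142
142 mod 11 = 10

Check digit: 1


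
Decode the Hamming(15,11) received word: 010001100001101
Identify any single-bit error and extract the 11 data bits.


Syndrome = 13: error at position 13

Data: 00110001001 (corrected bit 13)


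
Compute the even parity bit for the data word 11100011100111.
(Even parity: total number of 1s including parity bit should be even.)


Number of 1s in data: 9
Parity bit: 1

1


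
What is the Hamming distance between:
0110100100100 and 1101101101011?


XOR: 1011001001111
Count of 1s: 8

8


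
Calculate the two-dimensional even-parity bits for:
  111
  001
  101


Row parities: 110
Column parities: 011

Row P: 110, Col P: 011, Corner: 0


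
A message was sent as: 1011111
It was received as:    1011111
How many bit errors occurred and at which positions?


XOR: 0000000

0 errors (received matches sent)


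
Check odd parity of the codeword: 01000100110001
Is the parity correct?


Number of 1s: 5

Yes, parity is correct (5 ones)


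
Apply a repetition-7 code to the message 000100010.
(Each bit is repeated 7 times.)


Each bit -> 7 copies

000000000000000000000111111100000000000000000000011111110000000


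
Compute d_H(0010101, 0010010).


XOR: 0000111
Count of 1s: 3

3


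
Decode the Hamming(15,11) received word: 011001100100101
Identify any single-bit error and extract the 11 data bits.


Syndrome = 8: error at position 8

Data: 10110100101 (corrected bit 8)


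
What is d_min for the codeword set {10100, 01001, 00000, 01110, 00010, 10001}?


Comparing all pairs, minimum distance: 1
Can detect 0 errors, correct 0 errors

1


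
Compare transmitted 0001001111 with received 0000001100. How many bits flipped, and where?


XOR: 0001000011

3 error(s) at position(s): 3, 8, 9


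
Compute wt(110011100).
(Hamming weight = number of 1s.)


Counting 1s in 110011100

5


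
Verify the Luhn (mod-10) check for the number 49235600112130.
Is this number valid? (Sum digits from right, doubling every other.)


Luhn sum = 45
45 mod 10 = 5

Invalid (Luhn sum mod 10 = 5)


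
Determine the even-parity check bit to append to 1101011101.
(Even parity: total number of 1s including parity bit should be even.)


Number of 1s in data: 7
Parity bit: 1

1


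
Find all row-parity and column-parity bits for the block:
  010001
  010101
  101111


Row parities: 011
Column parities: 101011

Row P: 011, Col P: 101011, Corner: 0


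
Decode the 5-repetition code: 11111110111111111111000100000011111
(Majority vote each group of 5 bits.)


Groups: 11111, 11011, 11111, 11111, 00010, 00000, 11111
Majority votes: 1111001

1111001


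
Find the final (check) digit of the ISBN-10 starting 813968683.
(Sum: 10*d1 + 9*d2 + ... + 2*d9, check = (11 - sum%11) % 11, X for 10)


Weighted sum: 306
306 mod 11 = 9

Check digit: 2


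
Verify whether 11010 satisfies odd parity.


Number of 1s: 3

Yes, parity is correct (3 ones)


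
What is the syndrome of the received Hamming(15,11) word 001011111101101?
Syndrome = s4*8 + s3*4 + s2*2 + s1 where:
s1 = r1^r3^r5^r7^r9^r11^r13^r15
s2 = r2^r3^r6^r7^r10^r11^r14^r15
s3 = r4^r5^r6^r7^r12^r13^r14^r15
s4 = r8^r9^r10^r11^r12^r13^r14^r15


s1=0, s2=1, s3=0, s4=0

Syndrome = 2 (error at position 2)


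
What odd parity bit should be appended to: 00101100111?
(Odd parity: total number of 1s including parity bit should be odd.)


Number of 1s in data: 6
Parity bit: 1

1


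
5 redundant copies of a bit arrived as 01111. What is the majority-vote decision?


Ones: 4 out of 5
Threshold: 3

1 (4/5 voted 1)


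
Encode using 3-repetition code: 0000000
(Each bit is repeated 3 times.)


Each bit -> 3 copies

000000000000000000000


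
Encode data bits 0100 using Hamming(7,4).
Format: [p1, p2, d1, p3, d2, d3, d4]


Parity bits: p1=1, p2=0, p3=1

1001100


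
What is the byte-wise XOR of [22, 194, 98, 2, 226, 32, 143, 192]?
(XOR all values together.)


XOR chain: 22 ^ 194 ^ 98 ^ 2 ^ 226 ^ 32 ^ 143 ^ 192 = 57

57


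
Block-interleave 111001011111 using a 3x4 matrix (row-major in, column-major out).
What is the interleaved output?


Matrix:
  1110
  0101
  1111
Read columns: 101111101011

101111101011


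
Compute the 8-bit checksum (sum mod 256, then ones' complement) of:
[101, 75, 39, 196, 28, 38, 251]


Sum = 728 mod 256 = 216
Complement = 39

39


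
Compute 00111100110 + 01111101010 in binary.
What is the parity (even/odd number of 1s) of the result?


00111100110 = 486
01111101010 = 1002
Sum = 1488 = 10111010000
1s count = 5

odd parity (5 ones in 10111010000)


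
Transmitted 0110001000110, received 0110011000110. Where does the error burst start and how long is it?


XOR: 0000010000000

Burst at position 5, length 1


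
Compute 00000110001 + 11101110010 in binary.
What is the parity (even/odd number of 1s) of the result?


00000110001 = 49
11101110010 = 1906
Sum = 1955 = 11110100011
1s count = 7

odd parity (7 ones in 11110100011)


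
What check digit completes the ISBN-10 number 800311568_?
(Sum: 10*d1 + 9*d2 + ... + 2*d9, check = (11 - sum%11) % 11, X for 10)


Weighted sum: 166
166 mod 11 = 1

Check digit: X


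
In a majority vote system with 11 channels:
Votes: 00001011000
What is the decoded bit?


Ones: 3 out of 11
Threshold: 6

0 (3/11 voted 1)


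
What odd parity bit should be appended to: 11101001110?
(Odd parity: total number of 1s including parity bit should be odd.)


Number of 1s in data: 7
Parity bit: 0

0


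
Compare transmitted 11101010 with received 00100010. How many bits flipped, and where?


XOR: 11001000

3 error(s) at position(s): 0, 1, 4


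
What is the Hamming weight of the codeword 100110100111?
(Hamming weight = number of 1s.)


Counting 1s in 100110100111

7


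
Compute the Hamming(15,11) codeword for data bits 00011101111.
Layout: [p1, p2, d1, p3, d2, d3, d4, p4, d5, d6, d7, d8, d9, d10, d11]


Parity bits: p1=0, p2=0, p3=1, p4=0

000100101101111


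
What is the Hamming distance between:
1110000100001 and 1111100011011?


XOR: 0001100111010
Count of 1s: 6

6


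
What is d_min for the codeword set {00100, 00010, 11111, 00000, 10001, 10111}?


Comparing all pairs, minimum distance: 1
Can detect 0 errors, correct 0 errors

1


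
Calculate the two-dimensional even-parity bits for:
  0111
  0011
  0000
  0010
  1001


Row parities: 10010
Column parities: 1111

Row P: 10010, Col P: 1111, Corner: 0


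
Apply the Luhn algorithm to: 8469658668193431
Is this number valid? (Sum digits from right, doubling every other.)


Luhn sum = 83
83 mod 10 = 3

Invalid (Luhn sum mod 10 = 3)


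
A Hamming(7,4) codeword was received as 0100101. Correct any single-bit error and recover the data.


Syndrome = 0: no error detected

Data: 0101 (no errors)


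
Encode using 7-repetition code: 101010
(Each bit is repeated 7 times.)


Each bit -> 7 copies

111111100000001111111000000011111110000000


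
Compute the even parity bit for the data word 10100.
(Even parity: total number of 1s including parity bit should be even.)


Number of 1s in data: 2
Parity bit: 0

0


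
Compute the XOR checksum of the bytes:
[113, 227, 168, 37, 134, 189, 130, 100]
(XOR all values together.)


XOR chain: 113 ^ 227 ^ 168 ^ 37 ^ 134 ^ 189 ^ 130 ^ 100 = 194

194


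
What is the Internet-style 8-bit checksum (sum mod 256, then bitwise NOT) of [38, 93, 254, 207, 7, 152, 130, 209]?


Sum = 1090 mod 256 = 66
Complement = 189

189


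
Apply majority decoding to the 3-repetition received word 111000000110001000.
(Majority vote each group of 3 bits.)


Groups: 111, 000, 000, 110, 001, 000
Majority votes: 100100

100100


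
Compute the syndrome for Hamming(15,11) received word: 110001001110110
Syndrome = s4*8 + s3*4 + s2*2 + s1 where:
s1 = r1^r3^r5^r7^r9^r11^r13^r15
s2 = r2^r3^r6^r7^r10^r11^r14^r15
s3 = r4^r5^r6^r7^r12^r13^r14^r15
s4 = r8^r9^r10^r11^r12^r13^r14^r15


s1=0, s2=1, s3=1, s4=1

Syndrome = 14 (error at position 14)


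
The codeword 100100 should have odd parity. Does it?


Number of 1s: 2

No, parity error (2 ones)


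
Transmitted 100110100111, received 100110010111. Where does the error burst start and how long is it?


XOR: 000000110000

Burst at position 6, length 2


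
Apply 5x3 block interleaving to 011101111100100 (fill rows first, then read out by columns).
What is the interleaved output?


Matrix:
  011
  101
  111
  100
  100
Read columns: 011111010011100

011111010011100


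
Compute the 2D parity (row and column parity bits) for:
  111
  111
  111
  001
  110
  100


Row parities: 111101
Column parities: 100

Row P: 111101, Col P: 100, Corner: 1


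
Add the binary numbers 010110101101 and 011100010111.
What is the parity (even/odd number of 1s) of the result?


010110101101 = 1453
011100010111 = 1815
Sum = 3268 = 110011000100
1s count = 5

odd parity (5 ones in 110011000100)


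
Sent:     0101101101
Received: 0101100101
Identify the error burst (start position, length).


XOR: 0000001000

Burst at position 6, length 1


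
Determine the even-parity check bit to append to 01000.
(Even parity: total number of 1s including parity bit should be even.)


Number of 1s in data: 1
Parity bit: 1

1


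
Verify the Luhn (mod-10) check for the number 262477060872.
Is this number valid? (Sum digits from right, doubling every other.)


Luhn sum = 51
51 mod 10 = 1

Invalid (Luhn sum mod 10 = 1)


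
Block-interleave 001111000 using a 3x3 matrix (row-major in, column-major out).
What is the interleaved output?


Matrix:
  001
  111
  000
Read columns: 010010110

010010110


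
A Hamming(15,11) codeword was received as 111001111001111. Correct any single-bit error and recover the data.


Syndrome = 0: no error detected

Data: 10111001111 (no errors)


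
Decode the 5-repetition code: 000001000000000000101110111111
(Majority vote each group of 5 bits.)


Groups: 00000, 10000, 00000, 00010, 11101, 11111
Majority votes: 000011

000011


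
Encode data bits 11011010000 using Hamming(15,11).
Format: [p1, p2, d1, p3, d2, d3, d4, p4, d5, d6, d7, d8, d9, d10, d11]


Parity bits: p1=1, p2=1, p3=0, p4=0

111010101010000


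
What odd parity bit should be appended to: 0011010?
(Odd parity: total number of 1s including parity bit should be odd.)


Number of 1s in data: 3
Parity bit: 0

0


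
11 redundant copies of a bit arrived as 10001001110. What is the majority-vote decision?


Ones: 5 out of 11
Threshold: 6

0 (5/11 voted 1)


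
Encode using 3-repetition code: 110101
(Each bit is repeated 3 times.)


Each bit -> 3 copies

111111000111000111


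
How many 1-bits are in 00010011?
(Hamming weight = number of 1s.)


Counting 1s in 00010011

3


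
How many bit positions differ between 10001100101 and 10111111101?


XOR: 00110011000
Count of 1s: 4

4


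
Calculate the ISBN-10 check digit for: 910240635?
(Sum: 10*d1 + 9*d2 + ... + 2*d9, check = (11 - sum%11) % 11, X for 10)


Weighted sum: 180
180 mod 11 = 4

Check digit: 7


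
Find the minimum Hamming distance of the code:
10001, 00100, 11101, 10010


Comparing all pairs, minimum distance: 2
Can detect 1 errors, correct 0 errors

2


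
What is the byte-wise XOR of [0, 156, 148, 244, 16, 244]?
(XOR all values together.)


XOR chain: 0 ^ 156 ^ 148 ^ 244 ^ 16 ^ 244 = 24

24


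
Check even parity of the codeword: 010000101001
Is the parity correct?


Number of 1s: 4

Yes, parity is correct (4 ones)


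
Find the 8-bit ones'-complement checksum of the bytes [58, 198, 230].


Sum = 486 mod 256 = 230
Complement = 25

25


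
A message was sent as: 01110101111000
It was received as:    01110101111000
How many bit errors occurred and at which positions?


XOR: 00000000000000

0 errors (received matches sent)


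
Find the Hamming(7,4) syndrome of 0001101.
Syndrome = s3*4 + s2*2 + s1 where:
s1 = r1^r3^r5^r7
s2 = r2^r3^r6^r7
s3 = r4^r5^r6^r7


s1=0, s2=1, s3=1

Syndrome = 6 (error at position 6)


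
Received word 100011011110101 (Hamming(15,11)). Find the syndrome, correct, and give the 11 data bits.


Syndrome = 0: no error detected

Data: 01101110101 (no errors)


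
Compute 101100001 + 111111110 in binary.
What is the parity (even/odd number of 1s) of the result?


101100001 = 353
111111110 = 510
Sum = 863 = 1101011111
1s count = 8

even parity (8 ones in 1101011111)


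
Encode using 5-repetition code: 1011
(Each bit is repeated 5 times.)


Each bit -> 5 copies

11111000001111111111


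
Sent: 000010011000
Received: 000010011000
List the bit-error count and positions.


XOR: 000000000000

0 errors (received matches sent)


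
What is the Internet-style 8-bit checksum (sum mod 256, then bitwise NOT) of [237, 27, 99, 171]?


Sum = 534 mod 256 = 22
Complement = 233

233


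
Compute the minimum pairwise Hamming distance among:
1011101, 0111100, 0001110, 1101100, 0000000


Comparing all pairs, minimum distance: 2
Can detect 1 errors, correct 0 errors

2


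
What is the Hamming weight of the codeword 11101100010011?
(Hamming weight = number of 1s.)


Counting 1s in 11101100010011

8


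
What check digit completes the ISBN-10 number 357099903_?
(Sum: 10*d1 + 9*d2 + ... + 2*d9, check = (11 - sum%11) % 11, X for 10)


Weighted sum: 272
272 mod 11 = 8

Check digit: 3


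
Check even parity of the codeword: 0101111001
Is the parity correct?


Number of 1s: 6

Yes, parity is correct (6 ones)


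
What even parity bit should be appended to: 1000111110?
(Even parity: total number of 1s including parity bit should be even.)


Number of 1s in data: 6
Parity bit: 0

0


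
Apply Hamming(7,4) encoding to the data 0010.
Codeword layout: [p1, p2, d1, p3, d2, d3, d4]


Parity bits: p1=0, p2=1, p3=1

0101010


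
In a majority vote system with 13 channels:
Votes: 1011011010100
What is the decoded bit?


Ones: 7 out of 13
Threshold: 7

1 (7/13 voted 1)


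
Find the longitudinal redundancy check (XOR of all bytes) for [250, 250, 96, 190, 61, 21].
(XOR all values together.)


XOR chain: 250 ^ 250 ^ 96 ^ 190 ^ 61 ^ 21 = 246

246


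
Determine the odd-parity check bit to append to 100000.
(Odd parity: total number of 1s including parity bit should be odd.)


Number of 1s in data: 1
Parity bit: 0

0


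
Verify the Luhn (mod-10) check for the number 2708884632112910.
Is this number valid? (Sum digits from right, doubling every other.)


Luhn sum = 74
74 mod 10 = 4

Invalid (Luhn sum mod 10 = 4)


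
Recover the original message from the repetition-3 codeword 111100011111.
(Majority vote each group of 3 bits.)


Groups: 111, 100, 011, 111
Majority votes: 1011

1011


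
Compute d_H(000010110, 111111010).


XOR: 111101100
Count of 1s: 6

6


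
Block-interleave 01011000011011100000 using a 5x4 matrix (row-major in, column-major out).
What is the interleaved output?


Matrix:
  0101
  1000
  0110
  1110
  0000
Read columns: 01010101100011010000

01010101100011010000


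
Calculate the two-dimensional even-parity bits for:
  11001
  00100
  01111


Row parities: 110
Column parities: 10010

Row P: 110, Col P: 10010, Corner: 0


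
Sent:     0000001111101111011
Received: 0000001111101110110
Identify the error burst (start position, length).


XOR: 0000000000000001101

Burst at position 15, length 4


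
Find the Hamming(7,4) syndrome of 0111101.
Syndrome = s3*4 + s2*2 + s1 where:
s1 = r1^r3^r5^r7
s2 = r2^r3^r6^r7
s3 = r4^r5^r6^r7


s1=1, s2=1, s3=1

Syndrome = 7 (error at position 7)


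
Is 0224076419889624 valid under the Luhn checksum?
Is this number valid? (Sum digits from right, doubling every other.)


Luhn sum = 73
73 mod 10 = 3

Invalid (Luhn sum mod 10 = 3)


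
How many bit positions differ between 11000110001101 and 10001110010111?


XOR: 01001000011010
Count of 1s: 5

5


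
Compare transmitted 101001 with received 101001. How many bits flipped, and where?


XOR: 000000

0 errors (received matches sent)


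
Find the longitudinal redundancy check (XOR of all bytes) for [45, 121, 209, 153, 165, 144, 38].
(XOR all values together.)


XOR chain: 45 ^ 121 ^ 209 ^ 153 ^ 165 ^ 144 ^ 38 = 15

15


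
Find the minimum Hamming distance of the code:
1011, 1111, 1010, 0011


Comparing all pairs, minimum distance: 1
Can detect 0 errors, correct 0 errors

1


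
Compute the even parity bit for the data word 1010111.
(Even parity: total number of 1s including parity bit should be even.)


Number of 1s in data: 5
Parity bit: 1

1


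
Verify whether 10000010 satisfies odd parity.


Number of 1s: 2

No, parity error (2 ones)


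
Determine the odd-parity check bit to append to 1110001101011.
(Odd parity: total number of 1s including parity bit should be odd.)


Number of 1s in data: 8
Parity bit: 1

1


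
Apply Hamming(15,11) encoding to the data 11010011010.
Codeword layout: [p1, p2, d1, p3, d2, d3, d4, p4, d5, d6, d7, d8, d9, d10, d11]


Parity bits: p1=0, p2=0, p3=0, p4=1

001010110011010


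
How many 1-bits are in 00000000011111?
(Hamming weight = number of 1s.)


Counting 1s in 00000000011111

5


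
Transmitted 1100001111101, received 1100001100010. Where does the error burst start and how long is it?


XOR: 0000000011111

Burst at position 8, length 5


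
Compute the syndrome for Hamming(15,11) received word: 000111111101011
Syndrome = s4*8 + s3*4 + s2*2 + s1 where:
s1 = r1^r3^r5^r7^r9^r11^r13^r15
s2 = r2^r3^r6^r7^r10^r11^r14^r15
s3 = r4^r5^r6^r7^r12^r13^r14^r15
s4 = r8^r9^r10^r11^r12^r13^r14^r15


s1=0, s2=1, s3=1, s4=0

Syndrome = 6 (error at position 6)


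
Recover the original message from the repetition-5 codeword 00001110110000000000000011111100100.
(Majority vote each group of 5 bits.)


Groups: 00001, 11011, 00000, 00000, 00001, 11111, 00100
Majority votes: 0100010

0100010


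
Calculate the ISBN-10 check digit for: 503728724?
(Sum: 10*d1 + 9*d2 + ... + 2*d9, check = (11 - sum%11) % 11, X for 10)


Weighted sum: 217
217 mod 11 = 8

Check digit: 3


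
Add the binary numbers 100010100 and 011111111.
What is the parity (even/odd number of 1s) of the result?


100010100 = 276
011111111 = 255
Sum = 531 = 1000010011
1s count = 4

even parity (4 ones in 1000010011)


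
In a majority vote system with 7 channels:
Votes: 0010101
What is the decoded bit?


Ones: 3 out of 7
Threshold: 4

0 (3/7 voted 1)


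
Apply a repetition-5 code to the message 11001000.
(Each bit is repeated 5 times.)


Each bit -> 5 copies

1111111111000000000011111000000000000000


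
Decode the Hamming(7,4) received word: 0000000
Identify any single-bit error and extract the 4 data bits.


Syndrome = 0: no error detected

Data: 0000 (no errors)


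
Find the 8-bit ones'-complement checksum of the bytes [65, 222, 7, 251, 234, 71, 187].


Sum = 1037 mod 256 = 13
Complement = 242

242


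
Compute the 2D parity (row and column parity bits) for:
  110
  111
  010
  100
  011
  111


Row parities: 011101
Column parities: 011

Row P: 011101, Col P: 011, Corner: 0


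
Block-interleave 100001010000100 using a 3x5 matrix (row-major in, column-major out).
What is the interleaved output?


Matrix:
  10000
  10100
  00100
Read columns: 110000011000000

110000011000000


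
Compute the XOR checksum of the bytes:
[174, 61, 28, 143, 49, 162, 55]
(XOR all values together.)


XOR chain: 174 ^ 61 ^ 28 ^ 143 ^ 49 ^ 162 ^ 55 = 164

164


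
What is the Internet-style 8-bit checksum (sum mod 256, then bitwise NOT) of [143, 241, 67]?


Sum = 451 mod 256 = 195
Complement = 60

60


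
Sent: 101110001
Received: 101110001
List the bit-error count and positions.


XOR: 000000000

0 errors (received matches sent)


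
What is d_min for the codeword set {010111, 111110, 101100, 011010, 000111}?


Comparing all pairs, minimum distance: 1
Can detect 0 errors, correct 0 errors

1


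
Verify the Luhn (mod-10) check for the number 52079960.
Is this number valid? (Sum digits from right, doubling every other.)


Luhn sum = 31
31 mod 10 = 1

Invalid (Luhn sum mod 10 = 1)


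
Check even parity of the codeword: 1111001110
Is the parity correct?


Number of 1s: 7

No, parity error (7 ones)


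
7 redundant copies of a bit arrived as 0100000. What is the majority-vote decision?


Ones: 1 out of 7
Threshold: 4

0 (1/7 voted 1)


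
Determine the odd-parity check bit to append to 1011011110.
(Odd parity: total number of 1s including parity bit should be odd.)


Number of 1s in data: 7
Parity bit: 0

0


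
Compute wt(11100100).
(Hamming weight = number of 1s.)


Counting 1s in 11100100

4


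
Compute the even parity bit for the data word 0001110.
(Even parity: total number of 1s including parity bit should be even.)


Number of 1s in data: 3
Parity bit: 1

1


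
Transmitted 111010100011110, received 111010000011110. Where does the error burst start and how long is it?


XOR: 000000100000000

Burst at position 6, length 1


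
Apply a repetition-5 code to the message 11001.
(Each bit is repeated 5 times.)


Each bit -> 5 copies

1111111111000000000011111


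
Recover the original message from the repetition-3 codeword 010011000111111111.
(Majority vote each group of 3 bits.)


Groups: 010, 011, 000, 111, 111, 111
Majority votes: 010111

010111


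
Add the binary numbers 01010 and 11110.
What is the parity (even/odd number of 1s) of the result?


01010 = 10
11110 = 30
Sum = 40 = 101000
1s count = 2

even parity (2 ones in 101000)


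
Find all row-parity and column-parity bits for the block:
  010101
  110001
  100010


Row parities: 110
Column parities: 000110

Row P: 110, Col P: 000110, Corner: 0


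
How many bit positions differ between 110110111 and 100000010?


XOR: 010110101
Count of 1s: 5

5


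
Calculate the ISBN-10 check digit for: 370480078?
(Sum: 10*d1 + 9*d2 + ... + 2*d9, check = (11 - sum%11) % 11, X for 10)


Weighted sum: 206
206 mod 11 = 8

Check digit: 3


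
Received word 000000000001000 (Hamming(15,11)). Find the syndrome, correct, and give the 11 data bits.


Syndrome = 12: error at position 12

Data: 00000000000 (corrected bit 12)


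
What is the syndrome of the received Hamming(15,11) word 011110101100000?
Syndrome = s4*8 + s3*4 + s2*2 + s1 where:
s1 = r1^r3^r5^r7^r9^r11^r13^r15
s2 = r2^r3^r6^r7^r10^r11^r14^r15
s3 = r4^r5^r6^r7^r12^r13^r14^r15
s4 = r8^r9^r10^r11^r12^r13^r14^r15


s1=0, s2=0, s3=1, s4=0

Syndrome = 4 (error at position 4)


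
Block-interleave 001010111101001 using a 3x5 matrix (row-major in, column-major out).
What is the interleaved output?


Matrix:
  00101
  01111
  01001
Read columns: 000011110010111

000011110010111


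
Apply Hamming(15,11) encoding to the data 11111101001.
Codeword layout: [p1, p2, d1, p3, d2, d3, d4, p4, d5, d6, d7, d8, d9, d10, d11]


Parity bits: p1=1, p2=1, p3=1, p4=0

111111101101001


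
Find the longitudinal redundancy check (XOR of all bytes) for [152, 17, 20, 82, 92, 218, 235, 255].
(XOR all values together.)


XOR chain: 152 ^ 17 ^ 20 ^ 82 ^ 92 ^ 218 ^ 235 ^ 255 = 93

93


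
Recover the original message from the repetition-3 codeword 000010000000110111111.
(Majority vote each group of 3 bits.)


Groups: 000, 010, 000, 000, 110, 111, 111
Majority votes: 0000111

0000111


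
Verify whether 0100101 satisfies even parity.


Number of 1s: 3

No, parity error (3 ones)


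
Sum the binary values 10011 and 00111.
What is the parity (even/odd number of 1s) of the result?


10011 = 19
00111 = 7
Sum = 26 = 11010
1s count = 3

odd parity (3 ones in 11010)


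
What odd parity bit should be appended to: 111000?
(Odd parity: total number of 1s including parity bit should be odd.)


Number of 1s in data: 3
Parity bit: 0

0


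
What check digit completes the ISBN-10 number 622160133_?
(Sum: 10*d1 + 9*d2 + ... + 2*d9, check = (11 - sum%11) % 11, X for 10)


Weighted sum: 156
156 mod 11 = 2

Check digit: 9


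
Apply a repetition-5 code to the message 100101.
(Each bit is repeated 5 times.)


Each bit -> 5 copies

111110000000000111110000011111


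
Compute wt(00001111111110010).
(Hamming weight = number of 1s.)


Counting 1s in 00001111111110010

10


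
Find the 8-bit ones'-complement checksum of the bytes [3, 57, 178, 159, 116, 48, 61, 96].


Sum = 718 mod 256 = 206
Complement = 49

49


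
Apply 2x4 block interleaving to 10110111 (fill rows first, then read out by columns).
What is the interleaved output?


Matrix:
  1011
  0111
Read columns: 10011111

10011111


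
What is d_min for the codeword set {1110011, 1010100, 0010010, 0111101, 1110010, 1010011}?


Comparing all pairs, minimum distance: 1
Can detect 0 errors, correct 0 errors

1


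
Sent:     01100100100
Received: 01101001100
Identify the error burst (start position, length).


XOR: 00001101000

Burst at position 4, length 4


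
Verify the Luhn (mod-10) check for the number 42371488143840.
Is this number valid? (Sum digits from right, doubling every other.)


Luhn sum = 72
72 mod 10 = 2

Invalid (Luhn sum mod 10 = 2)


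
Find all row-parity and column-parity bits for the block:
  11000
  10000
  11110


Row parities: 010
Column parities: 10110

Row P: 010, Col P: 10110, Corner: 1


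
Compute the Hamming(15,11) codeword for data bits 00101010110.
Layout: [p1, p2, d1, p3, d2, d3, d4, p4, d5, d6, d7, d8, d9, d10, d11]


Parity bits: p1=1, p2=1, p3=1, p4=0

110101001010110


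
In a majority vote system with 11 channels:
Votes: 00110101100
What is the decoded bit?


Ones: 5 out of 11
Threshold: 6

0 (5/11 voted 1)


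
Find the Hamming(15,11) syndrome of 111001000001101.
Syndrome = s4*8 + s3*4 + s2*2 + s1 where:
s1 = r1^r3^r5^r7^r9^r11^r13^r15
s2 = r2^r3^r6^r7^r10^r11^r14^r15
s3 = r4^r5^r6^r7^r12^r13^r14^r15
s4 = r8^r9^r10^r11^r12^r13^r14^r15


s1=0, s2=0, s3=0, s4=1

Syndrome = 8 (error at position 8)


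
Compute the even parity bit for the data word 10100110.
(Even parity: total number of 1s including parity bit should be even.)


Number of 1s in data: 4
Parity bit: 0

0


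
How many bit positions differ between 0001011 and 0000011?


XOR: 0001000
Count of 1s: 1

1


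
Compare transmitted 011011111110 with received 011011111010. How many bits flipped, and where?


XOR: 000000000100

1 error(s) at position(s): 9


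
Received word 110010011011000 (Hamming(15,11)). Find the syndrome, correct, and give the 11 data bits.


Syndrome = 0: no error detected

Data: 01001011000 (no errors)


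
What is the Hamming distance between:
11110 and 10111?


XOR: 01001
Count of 1s: 2

2


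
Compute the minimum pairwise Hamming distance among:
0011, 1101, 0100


Comparing all pairs, minimum distance: 2
Can detect 1 errors, correct 0 errors

2


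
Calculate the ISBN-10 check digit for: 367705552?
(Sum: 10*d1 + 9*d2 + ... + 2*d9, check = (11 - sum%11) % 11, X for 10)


Weighted sum: 253
253 mod 11 = 0

Check digit: 0


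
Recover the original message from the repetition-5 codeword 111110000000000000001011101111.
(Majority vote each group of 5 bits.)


Groups: 11111, 00000, 00000, 00000, 10111, 01111
Majority votes: 100011

100011


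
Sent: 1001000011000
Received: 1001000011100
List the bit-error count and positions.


XOR: 0000000000100

1 error(s) at position(s): 10


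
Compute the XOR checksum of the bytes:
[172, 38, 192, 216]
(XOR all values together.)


XOR chain: 172 ^ 38 ^ 192 ^ 216 = 146

146


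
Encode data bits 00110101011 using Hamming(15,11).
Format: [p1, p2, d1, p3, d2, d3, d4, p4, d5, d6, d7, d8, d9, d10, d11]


Parity bits: p1=0, p2=1, p3=1, p4=0

010101100101011


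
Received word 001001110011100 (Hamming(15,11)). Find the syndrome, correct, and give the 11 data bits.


Syndrome = 0: no error detected

Data: 10110011100 (no errors)


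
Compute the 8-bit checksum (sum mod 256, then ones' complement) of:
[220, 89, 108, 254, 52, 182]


Sum = 905 mod 256 = 137
Complement = 118

118


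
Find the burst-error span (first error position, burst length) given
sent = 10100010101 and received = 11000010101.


XOR: 01100000000

Burst at position 1, length 2


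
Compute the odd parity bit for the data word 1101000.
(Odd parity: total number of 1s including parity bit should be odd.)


Number of 1s in data: 3
Parity bit: 0

0


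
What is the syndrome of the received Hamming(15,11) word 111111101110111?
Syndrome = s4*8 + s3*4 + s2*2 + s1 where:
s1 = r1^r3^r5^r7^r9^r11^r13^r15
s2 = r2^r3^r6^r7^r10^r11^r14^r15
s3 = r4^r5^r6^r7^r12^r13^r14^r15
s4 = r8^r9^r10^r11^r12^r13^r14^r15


s1=0, s2=0, s3=1, s4=0

Syndrome = 4 (error at position 4)


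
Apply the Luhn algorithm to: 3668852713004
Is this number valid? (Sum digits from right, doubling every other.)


Luhn sum = 46
46 mod 10 = 6

Invalid (Luhn sum mod 10 = 6)


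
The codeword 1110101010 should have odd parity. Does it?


Number of 1s: 6

No, parity error (6 ones)


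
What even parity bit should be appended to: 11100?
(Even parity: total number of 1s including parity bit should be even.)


Number of 1s in data: 3
Parity bit: 1

1


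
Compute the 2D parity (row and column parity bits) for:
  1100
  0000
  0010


Row parities: 001
Column parities: 1110

Row P: 001, Col P: 1110, Corner: 1


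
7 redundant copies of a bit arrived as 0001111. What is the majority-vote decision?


Ones: 4 out of 7
Threshold: 4

1 (4/7 voted 1)


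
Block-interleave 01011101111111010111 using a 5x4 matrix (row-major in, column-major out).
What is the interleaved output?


Matrix:
  0101
  1101
  1111
  1101
  0111
Read columns: 01110111110010111111

01110111110010111111


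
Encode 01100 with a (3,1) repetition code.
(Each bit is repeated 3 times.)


Each bit -> 3 copies

000111111000000


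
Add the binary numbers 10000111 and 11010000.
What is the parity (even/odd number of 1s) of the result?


10000111 = 135
11010000 = 208
Sum = 343 = 101010111
1s count = 6

even parity (6 ones in 101010111)


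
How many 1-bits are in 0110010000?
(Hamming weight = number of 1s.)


Counting 1s in 0110010000

3


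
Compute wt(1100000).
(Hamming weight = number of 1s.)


Counting 1s in 1100000

2


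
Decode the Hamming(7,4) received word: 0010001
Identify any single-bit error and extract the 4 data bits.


Syndrome = 4: error at position 4

Data: 1001 (corrected bit 4)


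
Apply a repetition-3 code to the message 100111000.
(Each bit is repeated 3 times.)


Each bit -> 3 copies

111000000111111111000000000


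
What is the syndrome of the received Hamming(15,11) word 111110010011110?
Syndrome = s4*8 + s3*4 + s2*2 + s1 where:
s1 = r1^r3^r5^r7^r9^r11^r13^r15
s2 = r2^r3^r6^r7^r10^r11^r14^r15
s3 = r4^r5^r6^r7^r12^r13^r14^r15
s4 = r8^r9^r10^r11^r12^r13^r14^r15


s1=1, s2=0, s3=1, s4=1

Syndrome = 13 (error at position 13)


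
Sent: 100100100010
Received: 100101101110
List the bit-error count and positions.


XOR: 000001001100

3 error(s) at position(s): 5, 8, 9


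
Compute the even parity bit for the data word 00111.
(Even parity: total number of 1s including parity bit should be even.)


Number of 1s in data: 3
Parity bit: 1

1


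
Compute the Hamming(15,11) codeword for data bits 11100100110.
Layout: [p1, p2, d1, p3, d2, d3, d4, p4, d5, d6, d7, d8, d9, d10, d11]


Parity bits: p1=1, p2=0, p3=0, p4=1

101011010100110


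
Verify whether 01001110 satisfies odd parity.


Number of 1s: 4

No, parity error (4 ones)


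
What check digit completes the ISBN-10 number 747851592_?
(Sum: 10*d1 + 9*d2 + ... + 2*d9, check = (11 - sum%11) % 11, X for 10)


Weighted sum: 304
304 mod 11 = 7

Check digit: 4


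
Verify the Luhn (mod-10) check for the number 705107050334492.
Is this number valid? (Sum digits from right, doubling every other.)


Luhn sum = 52
52 mod 10 = 2

Invalid (Luhn sum mod 10 = 2)


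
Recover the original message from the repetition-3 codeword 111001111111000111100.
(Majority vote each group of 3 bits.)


Groups: 111, 001, 111, 111, 000, 111, 100
Majority votes: 1011010

1011010


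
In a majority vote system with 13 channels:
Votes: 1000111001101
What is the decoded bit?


Ones: 7 out of 13
Threshold: 7

1 (7/13 voted 1)


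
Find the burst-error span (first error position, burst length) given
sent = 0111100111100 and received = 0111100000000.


XOR: 0000000111100

Burst at position 7, length 4


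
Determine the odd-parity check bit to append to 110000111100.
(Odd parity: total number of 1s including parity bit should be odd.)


Number of 1s in data: 6
Parity bit: 1

1


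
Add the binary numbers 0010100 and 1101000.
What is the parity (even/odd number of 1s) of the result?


0010100 = 20
1101000 = 104
Sum = 124 = 1111100
1s count = 5

odd parity (5 ones in 1111100)


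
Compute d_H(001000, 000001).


XOR: 001001
Count of 1s: 2

2


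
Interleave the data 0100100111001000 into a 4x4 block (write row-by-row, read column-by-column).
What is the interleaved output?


Matrix:
  0100
  1001
  1100
  1000
Read columns: 0111101000000100

0111101000000100


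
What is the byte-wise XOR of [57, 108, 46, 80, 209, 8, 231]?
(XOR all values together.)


XOR chain: 57 ^ 108 ^ 46 ^ 80 ^ 209 ^ 8 ^ 231 = 21

21


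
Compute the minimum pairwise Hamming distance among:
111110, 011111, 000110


Comparing all pairs, minimum distance: 2
Can detect 1 errors, correct 0 errors

2


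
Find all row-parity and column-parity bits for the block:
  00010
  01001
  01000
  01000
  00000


Row parities: 10110
Column parities: 01011

Row P: 10110, Col P: 01011, Corner: 1


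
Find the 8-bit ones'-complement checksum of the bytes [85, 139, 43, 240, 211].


Sum = 718 mod 256 = 206
Complement = 49

49


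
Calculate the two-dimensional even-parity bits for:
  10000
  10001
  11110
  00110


Row parities: 1000
Column parities: 11001

Row P: 1000, Col P: 11001, Corner: 1


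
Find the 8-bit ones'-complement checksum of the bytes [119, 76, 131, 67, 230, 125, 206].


Sum = 954 mod 256 = 186
Complement = 69

69


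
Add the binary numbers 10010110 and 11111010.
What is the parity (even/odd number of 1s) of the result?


10010110 = 150
11111010 = 250
Sum = 400 = 110010000
1s count = 3

odd parity (3 ones in 110010000)


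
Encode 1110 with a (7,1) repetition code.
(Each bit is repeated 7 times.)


Each bit -> 7 copies

1111111111111111111110000000


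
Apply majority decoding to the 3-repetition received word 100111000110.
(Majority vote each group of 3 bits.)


Groups: 100, 111, 000, 110
Majority votes: 0101

0101


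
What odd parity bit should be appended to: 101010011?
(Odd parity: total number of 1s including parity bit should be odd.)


Number of 1s in data: 5
Parity bit: 0

0


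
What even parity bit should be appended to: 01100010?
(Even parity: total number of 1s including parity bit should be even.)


Number of 1s in data: 3
Parity bit: 1

1


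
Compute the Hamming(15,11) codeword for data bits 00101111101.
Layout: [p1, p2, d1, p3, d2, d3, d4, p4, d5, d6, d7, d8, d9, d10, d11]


Parity bits: p1=0, p2=0, p3=0, p4=0

000001001111101


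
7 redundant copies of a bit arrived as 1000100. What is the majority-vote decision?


Ones: 2 out of 7
Threshold: 4

0 (2/7 voted 1)


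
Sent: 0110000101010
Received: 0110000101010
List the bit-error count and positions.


XOR: 0000000000000

0 errors (received matches sent)


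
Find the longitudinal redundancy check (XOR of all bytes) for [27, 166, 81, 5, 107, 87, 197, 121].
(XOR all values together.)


XOR chain: 27 ^ 166 ^ 81 ^ 5 ^ 107 ^ 87 ^ 197 ^ 121 = 105

105


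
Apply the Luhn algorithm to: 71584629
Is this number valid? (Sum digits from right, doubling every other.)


Luhn sum = 42
42 mod 10 = 2

Invalid (Luhn sum mod 10 = 2)


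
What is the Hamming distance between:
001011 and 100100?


XOR: 101111
Count of 1s: 5

5


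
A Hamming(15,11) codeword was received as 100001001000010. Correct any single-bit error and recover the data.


Syndrome = 0: no error detected

Data: 00101000010 (no errors)


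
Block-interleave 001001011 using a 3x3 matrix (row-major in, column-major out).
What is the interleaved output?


Matrix:
  001
  001
  011
Read columns: 000001111

000001111


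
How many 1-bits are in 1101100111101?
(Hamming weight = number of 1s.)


Counting 1s in 1101100111101

9


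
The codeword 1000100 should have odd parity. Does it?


Number of 1s: 2

No, parity error (2 ones)


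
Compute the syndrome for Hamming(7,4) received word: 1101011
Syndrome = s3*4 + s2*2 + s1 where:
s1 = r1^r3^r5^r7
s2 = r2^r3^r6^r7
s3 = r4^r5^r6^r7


s1=0, s2=1, s3=1

Syndrome = 6 (error at position 6)
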